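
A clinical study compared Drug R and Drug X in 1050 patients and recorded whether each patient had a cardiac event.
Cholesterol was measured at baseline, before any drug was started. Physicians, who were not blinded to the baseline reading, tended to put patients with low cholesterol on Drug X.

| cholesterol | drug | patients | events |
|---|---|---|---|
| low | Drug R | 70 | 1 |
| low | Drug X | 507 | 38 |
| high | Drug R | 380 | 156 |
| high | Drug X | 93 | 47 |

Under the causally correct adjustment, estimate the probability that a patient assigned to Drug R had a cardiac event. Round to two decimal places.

Here cholesterol is a common cause — it drives both which drug a case falls under and the outcome. The crude comparison mixes populations; the stratum-specific rates are the causally relevant ones.
Standardising Drug R to the population cholesterol mix: 0.550·1/70 + 0.450·156/380 = 0.193.

0.19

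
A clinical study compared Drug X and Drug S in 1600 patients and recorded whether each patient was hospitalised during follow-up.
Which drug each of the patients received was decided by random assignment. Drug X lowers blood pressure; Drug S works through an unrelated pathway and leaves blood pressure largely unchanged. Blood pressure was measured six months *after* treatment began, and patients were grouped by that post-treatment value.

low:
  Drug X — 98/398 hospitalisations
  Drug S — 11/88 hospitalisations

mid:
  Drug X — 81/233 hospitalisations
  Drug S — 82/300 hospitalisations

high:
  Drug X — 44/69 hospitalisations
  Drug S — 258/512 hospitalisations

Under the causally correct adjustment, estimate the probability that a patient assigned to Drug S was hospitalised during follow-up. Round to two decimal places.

0.39

Blood pressure is downstream of the drug. One should not condition on a consequence of treatment, so the overall rates are the right comparison.
So P(outcome | do(Drug S)) is just the pooled rate for Drug S: 351/900 = 0.390.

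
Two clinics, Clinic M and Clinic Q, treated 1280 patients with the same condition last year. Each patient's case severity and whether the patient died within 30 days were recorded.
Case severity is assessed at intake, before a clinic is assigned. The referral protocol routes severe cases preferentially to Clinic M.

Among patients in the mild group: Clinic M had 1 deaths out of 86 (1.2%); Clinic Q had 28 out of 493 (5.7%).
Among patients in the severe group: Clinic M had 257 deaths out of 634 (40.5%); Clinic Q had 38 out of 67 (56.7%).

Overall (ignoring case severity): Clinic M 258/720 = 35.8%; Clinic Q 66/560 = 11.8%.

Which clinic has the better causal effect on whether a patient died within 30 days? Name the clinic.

The stratified and pooled comparisons disagree (Clinic M wins within each case severity; Clinic Q wins overall), so the answer turns on the causal role of case severity.
Nothing the clinic does changes case severity; the imbalance is an allocation artefact. With case severity also predicting the outcome, the pooled figure is confounded, and the within-stratum comparison is the causal one.
Within each level — mild: 1.2% vs 5.7%; severe: 40.5% vs 56.7% — Clinic M is lower every time.

Clinic M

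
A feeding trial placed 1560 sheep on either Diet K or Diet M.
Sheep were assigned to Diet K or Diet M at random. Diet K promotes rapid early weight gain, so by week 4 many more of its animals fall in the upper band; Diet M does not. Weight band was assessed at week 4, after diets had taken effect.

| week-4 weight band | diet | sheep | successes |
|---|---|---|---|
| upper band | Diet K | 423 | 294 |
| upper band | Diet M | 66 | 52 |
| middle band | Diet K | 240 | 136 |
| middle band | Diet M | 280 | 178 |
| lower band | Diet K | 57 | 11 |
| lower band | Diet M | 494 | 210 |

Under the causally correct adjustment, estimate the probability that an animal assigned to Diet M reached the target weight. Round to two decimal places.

0.52

Within every week-4 weight band level Diet M has the higher rate, yet pooled Diet K does — Simpson's reversal.
Week-4 weight band is downstream of the diet. One should not condition on a consequence of treatment, so the overall rates are the right comparison.
So P(outcome | do(Diet M)) is just the pooled rate for Diet M: 440/840 = 0.524.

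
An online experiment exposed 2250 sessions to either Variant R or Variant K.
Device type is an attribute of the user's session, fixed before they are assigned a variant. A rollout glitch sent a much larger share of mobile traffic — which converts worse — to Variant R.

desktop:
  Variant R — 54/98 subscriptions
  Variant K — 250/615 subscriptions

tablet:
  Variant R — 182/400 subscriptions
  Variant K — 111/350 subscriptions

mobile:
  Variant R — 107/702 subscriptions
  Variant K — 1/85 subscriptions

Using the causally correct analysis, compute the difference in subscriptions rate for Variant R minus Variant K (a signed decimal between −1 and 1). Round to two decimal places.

Device type is set before the variant has any effect — it is not caused by the variant — and it independently drives the outcome. That makes it a confounder, so the causal comparison is within device type levels.
Adjusting over the population distribution of device type: 0.317·(0.551−0.407) + 0.333·(0.455−0.317) + 0.350·(0.152−0.012) = +0.141.

+0.14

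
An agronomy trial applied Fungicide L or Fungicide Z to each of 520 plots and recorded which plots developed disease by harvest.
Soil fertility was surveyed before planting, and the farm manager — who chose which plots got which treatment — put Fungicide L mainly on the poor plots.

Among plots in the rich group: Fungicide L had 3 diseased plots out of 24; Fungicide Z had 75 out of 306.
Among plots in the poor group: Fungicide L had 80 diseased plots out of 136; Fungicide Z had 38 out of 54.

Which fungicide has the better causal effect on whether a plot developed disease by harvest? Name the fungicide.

Fungicide L

Fungicide L is lower inside every soil fertility stratum but Fungicide Z is lower in aggregate. Whether to stratify depends on how soil fertility relates to the fungicide.
Soil fertility differs across fungicides for reasons unrelated to any effect of the fungicide itself, and it separately predicts the outcome — a classic confounder. We must compare within soil fertility levels.
Within each level — rich: 12.5% vs 24.5%; poor: 58.8% vs 70.4% — Fungicide L is lower every time.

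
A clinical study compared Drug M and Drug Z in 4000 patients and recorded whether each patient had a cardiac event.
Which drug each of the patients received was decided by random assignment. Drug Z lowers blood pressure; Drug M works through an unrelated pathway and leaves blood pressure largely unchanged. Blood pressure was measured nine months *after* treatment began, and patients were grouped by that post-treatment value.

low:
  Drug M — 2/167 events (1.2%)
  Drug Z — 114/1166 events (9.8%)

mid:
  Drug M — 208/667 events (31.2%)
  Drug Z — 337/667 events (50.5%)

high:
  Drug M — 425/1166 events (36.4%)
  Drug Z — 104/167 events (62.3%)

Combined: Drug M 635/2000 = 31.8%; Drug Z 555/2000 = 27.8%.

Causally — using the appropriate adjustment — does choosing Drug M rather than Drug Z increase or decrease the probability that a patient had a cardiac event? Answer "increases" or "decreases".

increases

Blood pressure is recorded after the drug and is itself shifted by it — it sits on the causal path from drug to outcome. Conditioning on a mediator would strip out part of the effect we want; the pooled comparison gives the total causal effect.
Pooled: Drug M 31.8% vs Drug Z 27.8%; Drug Z is lower overall.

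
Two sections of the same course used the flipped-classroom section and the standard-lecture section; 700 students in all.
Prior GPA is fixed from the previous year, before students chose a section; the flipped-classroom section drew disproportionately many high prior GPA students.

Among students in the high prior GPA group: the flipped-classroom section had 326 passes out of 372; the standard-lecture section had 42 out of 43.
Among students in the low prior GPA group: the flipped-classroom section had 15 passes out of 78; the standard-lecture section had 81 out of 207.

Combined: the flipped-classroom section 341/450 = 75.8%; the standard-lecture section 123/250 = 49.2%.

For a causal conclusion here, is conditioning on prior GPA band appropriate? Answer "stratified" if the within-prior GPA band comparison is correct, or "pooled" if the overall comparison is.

stratified

Here prior GPA band is a common cause — it drives both which teaching method a case falls under and the outcome. The crude comparison mixes populations; the stratum-specific rates are the causally relevant ones.
Within each level — high prior GPA: 87.6% vs 97.7%; low prior GPA: 19.2% vs 39.1% — the standard-lecture section is higher every time.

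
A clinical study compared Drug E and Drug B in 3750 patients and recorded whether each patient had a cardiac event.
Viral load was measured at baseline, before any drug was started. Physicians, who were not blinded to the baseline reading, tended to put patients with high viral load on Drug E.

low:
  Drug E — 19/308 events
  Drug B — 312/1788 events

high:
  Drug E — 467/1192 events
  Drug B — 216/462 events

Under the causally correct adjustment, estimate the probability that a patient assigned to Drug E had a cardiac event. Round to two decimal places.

0.21

The viral load-specific comparison favours Drug E throughout, but the pooled figures favour Drug B. The question is whether to condition on viral load.
Viral load is set before the drug has any effect — it is not caused by the drug — and it independently drives the outcome. That makes it a confounder, so the causal comparison is within viral load levels.
Standardising Drug E to the population viral load mix: 0.559·19/308 + 0.441·467/1192 = 0.207.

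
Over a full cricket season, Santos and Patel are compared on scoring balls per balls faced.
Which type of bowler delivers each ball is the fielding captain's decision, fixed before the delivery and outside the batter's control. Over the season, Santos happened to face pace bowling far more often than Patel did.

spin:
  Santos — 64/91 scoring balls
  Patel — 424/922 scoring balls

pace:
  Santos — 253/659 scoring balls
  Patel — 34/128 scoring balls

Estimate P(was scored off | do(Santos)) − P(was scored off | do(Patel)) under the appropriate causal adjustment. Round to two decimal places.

Within every bowling type level Santos has the higher rate, yet pooled Patel does — Simpson's reversal.
Here bowling type is a common cause — it drives both which player a case falls under and the outcome. The crude comparison mixes populations; the stratum-specific rates are the causally relevant ones.
Adjusting over the population distribution of bowling type: 0.563·(0.703−0.460) + 0.437·(0.384−0.266) = +0.189.

+0.19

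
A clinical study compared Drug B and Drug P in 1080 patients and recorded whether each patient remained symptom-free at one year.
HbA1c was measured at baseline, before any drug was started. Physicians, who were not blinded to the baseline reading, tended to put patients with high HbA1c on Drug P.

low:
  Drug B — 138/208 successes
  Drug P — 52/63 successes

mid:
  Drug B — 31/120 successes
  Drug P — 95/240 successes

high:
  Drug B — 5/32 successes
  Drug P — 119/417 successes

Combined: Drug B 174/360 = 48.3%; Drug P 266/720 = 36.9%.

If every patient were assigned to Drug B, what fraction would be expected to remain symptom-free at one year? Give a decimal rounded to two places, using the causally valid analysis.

0.32

The stratified and pooled comparisons disagree (Drug P wins within each HbA1c; Drug B wins overall), so the answer turns on the causal role of HbA1c.
Nothing the drug does changes HbA1c; the imbalance is an allocation artefact. With HbA1c also predicting the outcome, the pooled figure is confounded, and the within-stratum comparison is the causal one.
Standardising Drug B to the population HbA1c mix: 0.251·138/208 + 0.333·31/120 + 0.416·5/32 = 0.318.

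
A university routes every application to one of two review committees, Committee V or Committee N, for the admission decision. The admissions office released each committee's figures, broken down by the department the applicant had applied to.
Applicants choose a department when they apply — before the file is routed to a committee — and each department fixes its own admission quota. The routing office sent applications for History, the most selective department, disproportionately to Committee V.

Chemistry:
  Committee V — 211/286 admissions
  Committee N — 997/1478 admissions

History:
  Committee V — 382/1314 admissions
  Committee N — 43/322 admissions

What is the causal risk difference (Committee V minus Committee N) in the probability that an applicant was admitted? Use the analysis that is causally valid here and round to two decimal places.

The stratified and pooled comparisons disagree (Committee V wins within each department; Committee N wins overall), so the answer turns on the causal role of department.
The imbalance in department arose from how applicants were allocated, not from anything the review committee did; and department independently affects the outcome. The pooled gap is confounded — condition on department.
Adjusting over the population distribution of department: 0.519·(0.738−0.675) + 0.481·(0.291−0.134) = +0.108.

+0.11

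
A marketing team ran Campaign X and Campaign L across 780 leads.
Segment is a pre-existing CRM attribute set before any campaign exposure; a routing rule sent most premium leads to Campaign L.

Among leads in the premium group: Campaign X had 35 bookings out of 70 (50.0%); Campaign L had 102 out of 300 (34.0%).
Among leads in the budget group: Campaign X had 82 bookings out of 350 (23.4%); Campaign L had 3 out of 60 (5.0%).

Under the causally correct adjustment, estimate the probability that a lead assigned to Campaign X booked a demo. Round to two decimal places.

0.36

Here customer segment is a common cause — it drives both which campaign a case falls under and the outcome. The crude comparison mixes populations; the stratum-specific rates are the causally relevant ones.
Standardising Campaign X to the population customer segment mix: 0.474·35/70 + 0.526·82/350 = 0.360.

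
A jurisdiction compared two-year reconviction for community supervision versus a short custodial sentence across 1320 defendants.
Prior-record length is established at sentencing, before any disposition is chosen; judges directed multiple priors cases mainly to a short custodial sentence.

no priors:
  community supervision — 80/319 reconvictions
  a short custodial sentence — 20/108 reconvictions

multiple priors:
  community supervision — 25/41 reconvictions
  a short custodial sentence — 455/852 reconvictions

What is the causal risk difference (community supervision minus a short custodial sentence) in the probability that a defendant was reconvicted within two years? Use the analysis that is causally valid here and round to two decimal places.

+0.07

Prior-record length satisfies the back-door criterion: it is not a descendant of the disposition, and it blocks the spurious path from disposition to outcome. Adjusting for it (i.e., using the within-prior-record length rates) gives the causal effect.
Adjusting over the population distribution of prior-record length: 0.323·(0.251−0.185) + 0.677·(0.610−0.534) = +0.072.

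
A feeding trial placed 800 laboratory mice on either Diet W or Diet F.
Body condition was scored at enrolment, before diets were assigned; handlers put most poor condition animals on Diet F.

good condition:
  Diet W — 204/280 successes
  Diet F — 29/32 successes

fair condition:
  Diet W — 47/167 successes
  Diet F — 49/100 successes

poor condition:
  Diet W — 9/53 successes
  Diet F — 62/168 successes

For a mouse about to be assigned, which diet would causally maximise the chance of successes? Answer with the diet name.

The starting body condition-specific comparison favours Diet F throughout, but the pooled figures favour Diet W. The question is whether to condition on starting body condition.
Starting body condition is set before the diet has any effect — it is not caused by the diet — and it independently drives the outcome. That makes it a confounder, so the causal comparison is within starting body condition levels.
Within each level — good condition: 72.9% vs 90.6%; fair condition: 28.1% vs 49.0%; poor condition: 17.0% vs 36.9% — Diet F is higher every time.

Diet F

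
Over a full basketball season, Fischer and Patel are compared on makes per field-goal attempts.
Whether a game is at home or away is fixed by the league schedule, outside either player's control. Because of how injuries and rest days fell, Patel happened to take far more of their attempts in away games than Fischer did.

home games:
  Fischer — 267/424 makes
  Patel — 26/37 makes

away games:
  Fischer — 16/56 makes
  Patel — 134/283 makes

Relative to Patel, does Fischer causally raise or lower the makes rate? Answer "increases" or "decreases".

decreases

Patel is higher inside every game venue stratum but Fischer is higher in aggregate. Whether to stratify depends on how game venue relates to the player.
Here game venue is a common cause — it drives both which player a case falls under and the outcome. The crude comparison mixes populations; the stratum-specific rates are the causally relevant ones.
Within each level — home games: 63.0% vs 70.3%; away games: 28.6% vs 47.3% — Patel is higher every time.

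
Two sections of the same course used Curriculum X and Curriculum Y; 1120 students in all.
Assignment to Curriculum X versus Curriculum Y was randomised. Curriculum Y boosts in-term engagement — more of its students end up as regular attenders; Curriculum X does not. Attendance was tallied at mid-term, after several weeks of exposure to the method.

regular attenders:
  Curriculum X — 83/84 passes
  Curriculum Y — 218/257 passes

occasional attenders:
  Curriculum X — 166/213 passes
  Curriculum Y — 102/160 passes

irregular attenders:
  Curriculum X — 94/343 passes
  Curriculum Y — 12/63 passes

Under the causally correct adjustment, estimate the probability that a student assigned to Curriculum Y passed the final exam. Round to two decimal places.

0.69

The mid-term attendance-specific comparison favours Curriculum X throughout, but the pooled figures favour Curriculum Y. The question is whether to condition on mid-term attendance.
Mid-term attendance lies on the pathway teaching method → mid-term attendance → outcome, so adjusting for it blocks the indirect effect. For the total causal effect of teaching method, use the unadjusted pooled rates.
So P(outcome | do(Curriculum Y)) is just the pooled rate for Curriculum Y: 332/480 = 0.692.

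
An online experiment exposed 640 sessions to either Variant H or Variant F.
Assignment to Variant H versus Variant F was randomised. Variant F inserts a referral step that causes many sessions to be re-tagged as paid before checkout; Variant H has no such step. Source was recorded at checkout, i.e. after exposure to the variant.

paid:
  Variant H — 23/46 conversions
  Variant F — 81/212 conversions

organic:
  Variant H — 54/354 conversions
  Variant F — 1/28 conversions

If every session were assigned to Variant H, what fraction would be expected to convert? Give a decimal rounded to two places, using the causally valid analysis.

Traffic source is recorded after the variant and is itself shifted by it — it sits on the causal path from variant to outcome. Conditioning on a mediator would strip out part of the effect we want; the pooled comparison gives the total causal effect.
So P(outcome | do(Variant H)) is just the pooled rate for Variant H: 77/400 = 0.193.

0.19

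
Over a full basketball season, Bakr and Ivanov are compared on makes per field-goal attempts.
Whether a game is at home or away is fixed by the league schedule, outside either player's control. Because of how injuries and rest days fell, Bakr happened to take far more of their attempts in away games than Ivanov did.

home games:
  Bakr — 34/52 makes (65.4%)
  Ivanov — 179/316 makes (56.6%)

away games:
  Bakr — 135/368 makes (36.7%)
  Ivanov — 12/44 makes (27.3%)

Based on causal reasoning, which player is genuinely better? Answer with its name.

Bakr is higher inside every game venue stratum but Ivanov is higher in aggregate. Whether to stratify depends on how game venue relates to the player.
Since game venue is a pre-existing factor (not a product of the player) and it affects the outcome on its own, it is a confounder. The stratified rates, not the pooled rate, identify the causal effect.
Within each level — home games: 65.4% vs 56.6%; away games: 36.7% vs 27.3% — Bakr is higher every time.

Bakr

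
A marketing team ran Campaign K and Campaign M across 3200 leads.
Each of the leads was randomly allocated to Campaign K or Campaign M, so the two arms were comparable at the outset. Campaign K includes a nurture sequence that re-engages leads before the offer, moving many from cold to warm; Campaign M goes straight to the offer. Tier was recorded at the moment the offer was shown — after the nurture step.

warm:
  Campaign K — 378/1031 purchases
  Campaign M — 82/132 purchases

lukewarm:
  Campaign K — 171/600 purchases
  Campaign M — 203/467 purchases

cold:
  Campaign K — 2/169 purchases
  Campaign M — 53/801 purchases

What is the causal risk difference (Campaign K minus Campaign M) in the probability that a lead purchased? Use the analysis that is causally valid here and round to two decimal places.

+0.06

Within every engagement tier level Campaign M has the higher rate, yet pooled Campaign K does — Simpson's reversal.
Engagement tier is downstream of the campaign. One should not condition on a consequence of treatment, so the overall rates are the right comparison.
The causal difference is the pooled difference: 0.306 − 0.241 = +0.065.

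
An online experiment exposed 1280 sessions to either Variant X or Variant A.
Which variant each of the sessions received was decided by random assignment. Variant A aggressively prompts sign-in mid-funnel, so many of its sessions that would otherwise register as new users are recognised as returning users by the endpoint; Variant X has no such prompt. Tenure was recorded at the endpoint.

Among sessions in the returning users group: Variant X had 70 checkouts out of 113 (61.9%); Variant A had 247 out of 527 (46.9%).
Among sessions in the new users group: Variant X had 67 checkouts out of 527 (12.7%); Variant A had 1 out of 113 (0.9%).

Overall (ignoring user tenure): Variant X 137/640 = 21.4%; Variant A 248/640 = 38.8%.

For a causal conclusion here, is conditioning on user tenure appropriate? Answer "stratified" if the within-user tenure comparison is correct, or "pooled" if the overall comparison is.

pooled

User tenure here is a post-treatment variable shaped by the variant; conditioning on it would introduce bias rather than remove it. The overall comparison is the causal one.
Pooled: Variant X 21.4% vs Variant A 38.8%; Variant A is higher overall.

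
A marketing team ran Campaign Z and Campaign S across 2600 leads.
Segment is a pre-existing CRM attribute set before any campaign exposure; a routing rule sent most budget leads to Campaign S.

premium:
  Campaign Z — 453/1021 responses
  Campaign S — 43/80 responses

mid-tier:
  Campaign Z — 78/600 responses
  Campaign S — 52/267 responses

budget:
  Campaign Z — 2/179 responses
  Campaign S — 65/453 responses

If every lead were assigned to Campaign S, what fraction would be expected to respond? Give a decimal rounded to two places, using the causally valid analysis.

Within every customer segment level Campaign S has the higher rate, yet pooled Campaign Z does — Simpson's reversal.
Customer segment differs across campaigns for reasons unrelated to any effect of the campaign itself, and it separately predicts the outcome — a classic confounder. We must compare within customer segment levels.
Standardising Campaign S to the population customer segment mix: 0.423·43/80 + 0.333·52/267 + 0.243·65/453 = 0.327.

0.33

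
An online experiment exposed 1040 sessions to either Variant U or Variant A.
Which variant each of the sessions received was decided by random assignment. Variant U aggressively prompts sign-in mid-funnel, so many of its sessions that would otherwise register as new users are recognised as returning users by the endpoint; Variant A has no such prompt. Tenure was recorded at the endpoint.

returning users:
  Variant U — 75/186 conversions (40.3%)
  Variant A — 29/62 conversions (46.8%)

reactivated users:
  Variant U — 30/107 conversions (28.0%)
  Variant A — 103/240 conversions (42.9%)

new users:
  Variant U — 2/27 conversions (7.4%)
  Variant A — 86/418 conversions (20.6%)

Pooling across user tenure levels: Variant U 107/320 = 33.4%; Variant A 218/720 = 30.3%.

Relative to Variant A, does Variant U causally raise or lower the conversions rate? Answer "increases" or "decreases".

increases

The stratified and pooled comparisons disagree (Variant A wins within each user tenure; Variant U wins overall), so the answer turns on the causal role of user tenure.
User tenure is downstream of the variant. One should not condition on a consequence of treatment, so the overall rates are the right comparison.
Pooled: Variant U 33.4% vs Variant A 30.3%; Variant U is higher overall.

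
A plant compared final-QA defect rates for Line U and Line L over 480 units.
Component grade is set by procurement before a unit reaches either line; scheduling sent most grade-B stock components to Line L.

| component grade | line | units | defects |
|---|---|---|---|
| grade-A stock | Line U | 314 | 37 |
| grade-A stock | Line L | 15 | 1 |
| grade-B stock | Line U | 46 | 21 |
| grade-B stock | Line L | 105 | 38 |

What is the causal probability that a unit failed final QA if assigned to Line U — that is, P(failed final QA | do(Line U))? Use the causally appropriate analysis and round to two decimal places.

0.22

The component grade-specific comparison favours Line L throughout, but the pooled figures favour Line U. The question is whether to condition on component grade.
Here component grade is a common cause — it drives both which line a case falls under and the outcome. The crude comparison mixes populations; the stratum-specific rates are the causally relevant ones.
Standardising Line U to the population component grade mix: 0.685·37/314 + 0.315·21/46 = 0.224.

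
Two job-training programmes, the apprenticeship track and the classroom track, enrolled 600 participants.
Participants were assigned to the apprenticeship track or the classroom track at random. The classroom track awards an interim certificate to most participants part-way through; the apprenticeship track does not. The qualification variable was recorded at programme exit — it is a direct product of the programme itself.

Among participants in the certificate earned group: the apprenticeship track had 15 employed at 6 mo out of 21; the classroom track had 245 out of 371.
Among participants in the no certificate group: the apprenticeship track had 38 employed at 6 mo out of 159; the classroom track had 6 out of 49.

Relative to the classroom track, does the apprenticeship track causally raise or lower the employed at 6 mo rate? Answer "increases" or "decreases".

decreases

The qualification attained during the programme-specific comparison favours the apprenticeship track throughout, but the pooled figures favour the classroom track. The question is whether to condition on qualification attained during the programme.
Qualification attained during the programme lies on the pathway programme → qualification attained during the programme → outcome, so adjusting for it blocks the indirect effect. For the total causal effect of programme, use the unadjusted pooled rates.
Pooled: the apprenticeship track 29.4% vs the classroom track 59.8%; the classroom track is higher overall.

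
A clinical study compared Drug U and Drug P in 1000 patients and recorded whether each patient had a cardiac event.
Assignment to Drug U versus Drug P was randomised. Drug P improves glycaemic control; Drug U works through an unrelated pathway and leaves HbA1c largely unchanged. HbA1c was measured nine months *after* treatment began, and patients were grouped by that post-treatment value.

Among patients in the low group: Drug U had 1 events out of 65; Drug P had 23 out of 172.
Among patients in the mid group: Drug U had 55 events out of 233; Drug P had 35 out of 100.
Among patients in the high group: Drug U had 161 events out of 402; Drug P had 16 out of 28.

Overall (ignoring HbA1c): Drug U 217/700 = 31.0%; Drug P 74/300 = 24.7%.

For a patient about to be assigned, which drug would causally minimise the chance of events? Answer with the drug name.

HbA1c is recorded after the drug and is itself shifted by it — it sits on the causal path from drug to outcome. Conditioning on a mediator would strip out part of the effect we want; the pooled comparison gives the total causal effect.
Pooled: Drug U 31.0% vs Drug P 24.7%; Drug P is lower overall.

Drug P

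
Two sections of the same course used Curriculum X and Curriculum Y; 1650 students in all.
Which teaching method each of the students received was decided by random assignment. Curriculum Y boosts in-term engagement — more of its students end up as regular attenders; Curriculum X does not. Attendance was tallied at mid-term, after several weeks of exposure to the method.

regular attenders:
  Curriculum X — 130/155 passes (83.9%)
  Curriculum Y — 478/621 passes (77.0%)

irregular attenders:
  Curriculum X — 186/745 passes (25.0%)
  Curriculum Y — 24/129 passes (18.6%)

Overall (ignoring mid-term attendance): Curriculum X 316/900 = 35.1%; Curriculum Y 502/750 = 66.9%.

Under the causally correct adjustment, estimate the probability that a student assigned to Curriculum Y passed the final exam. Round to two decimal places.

The mid-term attendance-specific comparison favours Curriculum X throughout, but the pooled figures favour Curriculum Y. The question is whether to condition on mid-term attendance.
Mid-term attendance is recorded after the teaching method and is itself shifted by it — it sits on the causal path from teaching method to outcome. Conditioning on a mediator would strip out part of the effect we want; the pooled comparison gives the total causal effect.
So P(outcome | do(Curriculum Y)) is just the pooled rate for Curriculum Y: 502/750 = 0.669.

0.67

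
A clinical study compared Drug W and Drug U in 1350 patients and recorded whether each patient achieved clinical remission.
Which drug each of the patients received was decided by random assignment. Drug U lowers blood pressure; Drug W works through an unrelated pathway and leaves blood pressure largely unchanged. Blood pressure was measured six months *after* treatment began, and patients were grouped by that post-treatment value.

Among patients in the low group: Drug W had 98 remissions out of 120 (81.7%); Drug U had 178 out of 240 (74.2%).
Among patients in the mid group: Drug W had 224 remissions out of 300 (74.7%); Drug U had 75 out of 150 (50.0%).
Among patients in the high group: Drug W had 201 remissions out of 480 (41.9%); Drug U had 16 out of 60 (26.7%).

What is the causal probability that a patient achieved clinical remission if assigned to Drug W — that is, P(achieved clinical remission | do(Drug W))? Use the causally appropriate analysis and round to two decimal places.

0.58

Blood pressure is downstream of the drug. One should not condition on a consequence of treatment, so the overall rates are the right comparison.
So P(outcome | do(Drug W)) is just the pooled rate for Drug W: 523/900 = 0.581.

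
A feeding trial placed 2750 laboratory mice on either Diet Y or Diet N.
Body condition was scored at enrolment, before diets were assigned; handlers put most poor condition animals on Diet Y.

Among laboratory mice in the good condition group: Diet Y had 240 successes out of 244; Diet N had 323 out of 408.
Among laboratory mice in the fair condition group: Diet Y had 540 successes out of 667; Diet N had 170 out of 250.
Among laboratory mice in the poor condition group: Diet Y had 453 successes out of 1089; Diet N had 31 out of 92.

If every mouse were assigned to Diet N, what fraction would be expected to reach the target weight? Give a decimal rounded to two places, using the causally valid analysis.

0.56

Nothing the diet does changes starting body condition; the imbalance is an allocation artefact. With starting body condition also predicting the outcome, the pooled figure is confounded, and the within-stratum comparison is the causal one.
Standardising Diet N to the population starting body condition mix: 0.237·323/408 + 0.333·170/250 + 0.429·31/92 = 0.559.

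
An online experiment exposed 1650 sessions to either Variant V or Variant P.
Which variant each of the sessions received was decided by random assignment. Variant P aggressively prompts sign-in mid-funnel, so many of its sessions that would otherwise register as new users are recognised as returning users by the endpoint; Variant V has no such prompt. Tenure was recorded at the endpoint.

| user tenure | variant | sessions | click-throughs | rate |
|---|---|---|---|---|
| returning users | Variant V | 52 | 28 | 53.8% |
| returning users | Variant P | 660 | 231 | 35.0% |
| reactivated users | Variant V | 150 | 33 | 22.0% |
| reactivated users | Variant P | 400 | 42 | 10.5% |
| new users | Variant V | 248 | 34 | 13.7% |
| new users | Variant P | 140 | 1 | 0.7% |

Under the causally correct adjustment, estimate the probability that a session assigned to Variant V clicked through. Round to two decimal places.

Variant V is higher inside every user tenure stratum but Variant P is higher in aggregate. Whether to stratify depends on how user tenure relates to the variant.
User tenure is downstream of the variant. One should not condition on a consequence of treatment, so the overall rates are the right comparison.
So P(outcome | do(Variant V)) is just the pooled rate for Variant V: 95/450 = 0.211.

0.21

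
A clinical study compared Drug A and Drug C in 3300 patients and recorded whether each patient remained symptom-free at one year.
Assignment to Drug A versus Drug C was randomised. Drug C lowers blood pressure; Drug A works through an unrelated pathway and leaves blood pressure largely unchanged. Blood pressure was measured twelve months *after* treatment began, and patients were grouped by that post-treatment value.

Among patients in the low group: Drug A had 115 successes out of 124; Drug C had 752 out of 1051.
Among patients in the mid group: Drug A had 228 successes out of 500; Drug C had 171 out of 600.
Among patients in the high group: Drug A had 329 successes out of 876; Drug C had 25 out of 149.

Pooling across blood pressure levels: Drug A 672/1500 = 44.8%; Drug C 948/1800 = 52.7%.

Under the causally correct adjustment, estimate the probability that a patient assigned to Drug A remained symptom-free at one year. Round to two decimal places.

0.45

The distribution of blood pressure is itself part of what the drug does — it is an intermediate outcome. Holding it fixed would remove that part of the effect; the total effect is the pooled difference.
So P(outcome | do(Drug A)) is just the pooled rate for Drug A: 672/1500 = 0.448.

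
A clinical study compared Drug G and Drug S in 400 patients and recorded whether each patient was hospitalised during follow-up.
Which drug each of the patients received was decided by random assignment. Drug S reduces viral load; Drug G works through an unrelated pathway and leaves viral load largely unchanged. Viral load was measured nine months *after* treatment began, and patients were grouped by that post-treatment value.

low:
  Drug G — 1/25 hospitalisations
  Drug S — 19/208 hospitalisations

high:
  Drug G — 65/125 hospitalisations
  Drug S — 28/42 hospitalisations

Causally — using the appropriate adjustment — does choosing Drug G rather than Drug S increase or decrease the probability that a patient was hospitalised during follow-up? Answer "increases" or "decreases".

Viral load is downstream of the drug. One should not condition on a consequence of treatment, so the overall rates are the right comparison.
Pooled: Drug G 44.0% vs Drug S 18.8%; Drug S is lower overall.

increases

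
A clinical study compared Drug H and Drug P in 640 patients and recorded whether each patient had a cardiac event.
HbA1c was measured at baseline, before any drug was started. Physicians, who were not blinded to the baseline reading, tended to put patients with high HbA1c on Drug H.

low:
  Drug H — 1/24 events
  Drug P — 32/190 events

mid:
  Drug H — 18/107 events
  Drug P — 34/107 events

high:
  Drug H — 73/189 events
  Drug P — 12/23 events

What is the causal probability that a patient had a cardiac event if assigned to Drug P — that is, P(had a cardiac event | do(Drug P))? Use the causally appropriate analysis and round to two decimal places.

The imbalance in HbA1c arose from how patients were allocated, not from anything the drug did; and HbA1c independently affects the outcome. The pooled gap is confounded — condition on HbA1c.
Standardising Drug P to the population HbA1c mix: 0.334·32/190 + 0.334·34/107 + 0.331·12/23 = 0.335.

0.34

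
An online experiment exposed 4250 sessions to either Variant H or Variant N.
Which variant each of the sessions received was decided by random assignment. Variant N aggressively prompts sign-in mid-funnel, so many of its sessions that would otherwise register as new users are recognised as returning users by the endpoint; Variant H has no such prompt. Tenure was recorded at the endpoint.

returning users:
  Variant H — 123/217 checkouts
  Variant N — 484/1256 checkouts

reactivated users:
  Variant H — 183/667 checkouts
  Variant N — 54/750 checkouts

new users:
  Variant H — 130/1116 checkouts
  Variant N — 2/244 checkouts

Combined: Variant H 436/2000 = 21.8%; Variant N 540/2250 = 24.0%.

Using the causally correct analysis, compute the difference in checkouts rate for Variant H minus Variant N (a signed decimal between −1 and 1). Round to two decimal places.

-0.02

Variant H is higher inside every user tenure stratum but Variant N is higher in aggregate. Whether to stratify depends on how user tenure relates to the variant.
Because the variant influences user tenure, user tenure is a post-treatment mediator, not a confounder. Stratifying on it would bias the estimate; the causal effect is the crude pooled difference.
The causal difference is the pooled difference: 0.218 − 0.240 = -0.022.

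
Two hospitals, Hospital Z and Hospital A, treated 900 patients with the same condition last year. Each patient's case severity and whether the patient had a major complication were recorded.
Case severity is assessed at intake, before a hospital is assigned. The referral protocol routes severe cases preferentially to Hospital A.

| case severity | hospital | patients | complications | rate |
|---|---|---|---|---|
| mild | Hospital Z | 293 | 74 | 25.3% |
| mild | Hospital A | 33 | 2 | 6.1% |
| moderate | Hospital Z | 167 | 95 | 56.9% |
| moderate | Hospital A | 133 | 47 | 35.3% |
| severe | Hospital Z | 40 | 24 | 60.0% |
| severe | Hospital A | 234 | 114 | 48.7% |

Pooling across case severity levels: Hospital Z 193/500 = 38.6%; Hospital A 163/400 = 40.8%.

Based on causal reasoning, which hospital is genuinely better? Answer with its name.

Hospital A

Case severity satisfies the back-door criterion: it is not a descendant of the hospital, and it blocks the spurious path from hospital to outcome. Adjusting for it (i.e., using the within-case severity rates) gives the causal effect.
Within each level — mild: 25.3% vs 6.1%; moderate: 56.9% vs 35.3%; severe: 60.0% vs 48.7% — Hospital A is lower every time.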